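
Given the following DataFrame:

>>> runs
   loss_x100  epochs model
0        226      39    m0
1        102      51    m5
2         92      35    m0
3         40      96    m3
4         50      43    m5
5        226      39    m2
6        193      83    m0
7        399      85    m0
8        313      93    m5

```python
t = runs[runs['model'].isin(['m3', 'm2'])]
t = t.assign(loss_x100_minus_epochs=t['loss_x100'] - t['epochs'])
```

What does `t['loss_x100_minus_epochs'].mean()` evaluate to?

filter rows where model in ['m3', 'm2']:
   loss_x100  epochs model
3         40      96    m3
5        226      39    m2
add column loss_x100_minus_epochs = t['loss_x100'] - t['epochs']:
   loss_x100  epochs model  loss_x100_minus_epochs
3         40      96    m3                     -56
5        226      39    m2                     187
Reading off the mean of column 'loss_x100_minus_epochs', we get 65.5.

65.5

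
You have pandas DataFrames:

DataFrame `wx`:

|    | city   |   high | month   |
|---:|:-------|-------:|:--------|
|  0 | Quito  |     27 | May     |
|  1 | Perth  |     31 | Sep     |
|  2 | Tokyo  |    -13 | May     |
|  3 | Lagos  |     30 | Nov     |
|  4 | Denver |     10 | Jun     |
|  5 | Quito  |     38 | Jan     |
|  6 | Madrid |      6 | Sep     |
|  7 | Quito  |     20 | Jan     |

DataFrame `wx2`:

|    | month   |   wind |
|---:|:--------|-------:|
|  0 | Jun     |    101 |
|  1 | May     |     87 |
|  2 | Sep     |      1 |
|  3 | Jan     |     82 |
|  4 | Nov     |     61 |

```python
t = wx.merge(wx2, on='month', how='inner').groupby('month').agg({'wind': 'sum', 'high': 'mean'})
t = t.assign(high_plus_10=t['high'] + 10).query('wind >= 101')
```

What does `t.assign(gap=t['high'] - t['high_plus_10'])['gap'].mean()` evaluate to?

merge on 'month' (how='inner') → 8 rows:
     city  high month  wind
0   Quito    27   May    87
1   Perth    31   Sep     1
2   Tokyo   -13   May    87
3   Lagos    30   Nov    61
4  Denver    10   Jun   101
5   Quito    38   Jan    82
6  Madrid     6   Sep     1
7   Quito    20   Jan    82
group by month: sum(wind), mean(high):
       wind  high
month            
Jan     164  29.0
Jun     101  10.0
May     174   7.0
Nov      61  30.0
Sep       2  18.5
add column high_plus_10 = t['high'] + 10:
       wind  high  high_plus_10
month                          
Jan     164  29.0          39.0
Jun     101  10.0          20.0
May     174   7.0          17.0
Nov      61  30.0          40.0
Sep       2  18.5          28.5
filter rows where wind >= 101:
       wind  high  high_plus_10
month                          
Jan     164  29.0          39.0
Jun     101  10.0          20.0
May     174   7.0          17.0
add column gap = t['high'] - t['high_plus_10']:
       wind  high  high_plus_10   gap
month                                
Jan     164  29.0          39.0 -10.0
Jun     101  10.0          20.0 -10.0
May     174   7.0          17.0 -10.0

-10.0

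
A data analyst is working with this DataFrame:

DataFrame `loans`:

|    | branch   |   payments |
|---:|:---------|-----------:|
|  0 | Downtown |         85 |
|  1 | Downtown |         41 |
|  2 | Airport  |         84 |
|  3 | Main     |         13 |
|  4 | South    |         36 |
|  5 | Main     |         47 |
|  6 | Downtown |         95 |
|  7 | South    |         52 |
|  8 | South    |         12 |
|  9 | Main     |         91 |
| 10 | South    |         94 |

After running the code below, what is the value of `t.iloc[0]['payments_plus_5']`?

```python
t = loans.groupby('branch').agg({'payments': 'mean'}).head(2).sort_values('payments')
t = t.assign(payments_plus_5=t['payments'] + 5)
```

78.6666666667

group by branch, mean of payments:
           payments
branch             
Airport   84.000000
Downtown  73.666667
Main      50.333333
South     48.500000
take first 2 rows:
           payments
branch             
Airport   84.000000
Downtown  73.666667
sort by payments:
           payments
branch             
Downtown  73.666667
Airport   84.000000
add column payments_plus_5 = t['payments'] + 5:
           payments  payments_plus_5
branch                              
Downtown  73.666667        78.666667
Airport   84.000000        89.000000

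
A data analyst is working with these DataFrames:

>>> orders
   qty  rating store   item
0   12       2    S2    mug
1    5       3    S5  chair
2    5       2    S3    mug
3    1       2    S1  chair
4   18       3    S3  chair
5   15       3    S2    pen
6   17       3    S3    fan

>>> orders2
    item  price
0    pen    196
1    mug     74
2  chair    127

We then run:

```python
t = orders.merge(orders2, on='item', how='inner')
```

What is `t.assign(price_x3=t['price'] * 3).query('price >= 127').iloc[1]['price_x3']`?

381

merge on 'item' (how='inner') → 6 rows:
   qty  rating store   item  price
0   12       2    S2    mug     74
1    5       3    S5  chair    127
2    5       2    S3    mug     74
3    1       2    S1  chair    127
4   18       3    S3  chair    127
5   15       3    S2    pen    196
add column price_x3 = t['price'] * 3:
   qty  rating store   item  price  price_x3
0   12       2    S2    mug     74       222
1    5       3    S5  chair    127       381
2    5       2    S3    mug     74       222
3    1       2    S1  chair    127       381
4   18       3    S3  chair    127       381
5   15       3    S2    pen    196       588
filter rows where price >= 127:
   qty  rating store   item  price  price_x3
1    5       3    S5  chair    127       381
3    1       2    S1  chair    127       381
4   18       3    S3  chair    127       381
5   15       3    S2    pen    196       588
Finally, value at position 1, column 'price_x3' = 381.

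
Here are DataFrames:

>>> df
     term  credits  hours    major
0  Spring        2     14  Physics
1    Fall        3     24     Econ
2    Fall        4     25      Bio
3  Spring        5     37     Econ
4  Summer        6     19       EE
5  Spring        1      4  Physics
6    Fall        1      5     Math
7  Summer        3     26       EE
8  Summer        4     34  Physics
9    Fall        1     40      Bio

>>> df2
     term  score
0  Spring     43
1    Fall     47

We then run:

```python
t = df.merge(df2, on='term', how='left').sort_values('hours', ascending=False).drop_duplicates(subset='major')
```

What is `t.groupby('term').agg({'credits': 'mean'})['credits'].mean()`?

3.16666666667

merge on 'term' (how='left') → 10 rows:
     term  credits  hours    major  score
0  Spring        2     14  Physics   43.0
1    Fall        3     24     Econ   47.0
2    Fall        4     25      Bio   47.0
3  Spring        5     37     Econ   43.0
4  Summer        6     19       EE    NaN
5  Spring        1      4  Physics   43.0
6    Fall        1      5     Math   47.0
7  Summer        3     26       EE    NaN
8  Summer        4     34  Physics    NaN
9    Fall        1     40      Bio   47.0
sort by hours descending:
     term  credits  hours    major  score
9    Fall        1     40      Bio   47.0
3  Spring        5     37     Econ   43.0
8  Summer        4     34  Physics    NaN
7  Summer        3     26       EE    NaN
2    Fall        4     25      Bio   47.0
1    Fall        3     24     Econ   47.0
4  Summer        6     19       EE    NaN
0  Spring        2     14  Physics   43.0
6    Fall        1      5     Math   47.0
5  Spring        1      4  Physics   43.0
drop duplicate major (keep=first):
     term  credits  hours    major  score
9    Fall        1     40      Bio   47.0
3  Spring        5     37     Econ   43.0
8  Summer        4     34  Physics    NaN
7  Summer        3     26       EE    NaN
6    Fall        1      5     Math   47.0
group by term, mean of credits:
        credits
term           
Fall        1.0
Spring      5.0
Summer      3.5
mean of column 'credits' → 3.16666666667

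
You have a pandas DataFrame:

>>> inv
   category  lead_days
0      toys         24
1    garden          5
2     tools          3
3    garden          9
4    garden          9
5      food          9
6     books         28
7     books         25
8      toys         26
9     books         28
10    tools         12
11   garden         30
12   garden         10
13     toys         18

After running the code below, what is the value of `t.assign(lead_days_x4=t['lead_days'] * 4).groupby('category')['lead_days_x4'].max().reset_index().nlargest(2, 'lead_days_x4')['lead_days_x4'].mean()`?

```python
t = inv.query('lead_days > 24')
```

116.0

filter rows where lead_days > 24:
   category  lead_days
6     books         28
7     books         25
8      toys         26
9     books         28
11   garden         30
add column lead_days_x4 = t['lead_days'] * 4:
   category  lead_days  lead_days_x4
6     books         28           112
7     books         25           100
8      toys         26           104
9     books         28           112
11   garden         30           120
group by category, max of lead_days_x4:
category
books     112
garden    120
toys      104
Name: lead_days_x4, dtype: int64
reset_index():
  category  lead_days_x4
0    books           112
1   garden           120
2     toys           104
take 2 rows with largest lead_days_x4:
  category  lead_days_x4
1   garden           120
0    books           112
The mean of column 'lead_days_x4' is 116.0.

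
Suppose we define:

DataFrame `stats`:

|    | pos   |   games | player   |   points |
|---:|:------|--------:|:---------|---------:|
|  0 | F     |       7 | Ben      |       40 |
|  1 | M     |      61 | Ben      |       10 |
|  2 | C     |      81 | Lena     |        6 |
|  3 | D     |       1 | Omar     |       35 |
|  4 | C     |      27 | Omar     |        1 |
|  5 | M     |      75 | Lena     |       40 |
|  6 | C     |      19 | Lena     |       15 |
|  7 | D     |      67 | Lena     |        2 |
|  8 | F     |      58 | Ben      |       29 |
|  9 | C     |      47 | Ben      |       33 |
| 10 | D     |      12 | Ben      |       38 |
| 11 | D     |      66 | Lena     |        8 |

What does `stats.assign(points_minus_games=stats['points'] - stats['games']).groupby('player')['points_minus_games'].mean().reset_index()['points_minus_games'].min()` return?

-47.4

add column points_minus_games = stats['points'] - stats['games']:
   pos  games player  points  points_minus_games
0    F      7    Ben      40                  33
1    M     61    Ben      10                 -51
2    C     81   Lena       6                 -75
3    D      1   Omar      35                  34
4    C     27   Omar       1                 -26
5    M     75   Lena      40                 -35
6    C     19   Lena      15                  -4
7    D     67   Lena       2                 -65
8    F     58    Ben      29                 -29
9    C     47    Ben      33                 -14
10   D     12    Ben      38                  26
11   D     66   Lena       8                 -58
group by player, mean of points_minus_games:
player
Ben     -7.0
Lena   -47.4
Omar     4.0
Name: points_minus_games, dtype: float64
reset_index():
  player  points_minus_games
0    Ben                -7.0
1   Lena               -47.4
2   Omar                 4.0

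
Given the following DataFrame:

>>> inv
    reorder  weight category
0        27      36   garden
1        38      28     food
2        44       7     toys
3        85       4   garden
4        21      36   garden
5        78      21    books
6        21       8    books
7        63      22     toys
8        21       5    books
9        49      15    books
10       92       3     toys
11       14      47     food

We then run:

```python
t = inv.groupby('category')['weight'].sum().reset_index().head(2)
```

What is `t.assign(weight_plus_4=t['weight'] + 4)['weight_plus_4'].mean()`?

group by category, sum of weight:
category
books     49
food      75
garden    76
toys      32
Name: weight, dtype: int64
reset_index():
  category  weight
0    books      49
1     food      75
2   garden      76
3     toys      32
take first 2 rows:
  category  weight
0    books      49
1     food      75
add column weight_plus_4 = t['weight'] + 4:
  category  weight  weight_plus_4
0    books      49             53
1     food      75             79
mean of column 'weight_plus_4' → 66.0

66.0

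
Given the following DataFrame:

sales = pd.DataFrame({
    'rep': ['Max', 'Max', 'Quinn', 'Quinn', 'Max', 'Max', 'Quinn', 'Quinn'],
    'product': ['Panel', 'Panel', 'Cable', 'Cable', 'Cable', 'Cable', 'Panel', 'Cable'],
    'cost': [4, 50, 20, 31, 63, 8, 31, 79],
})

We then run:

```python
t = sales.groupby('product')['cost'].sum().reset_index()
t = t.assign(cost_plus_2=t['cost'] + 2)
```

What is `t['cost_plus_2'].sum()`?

group by product, sum of cost:
product
Cable    201
Panel     85
Name: cost, dtype: int64
reset_index():
  product  cost
0   Cable   201
1   Panel    85
add column cost_plus_2 = t['cost'] + 2:
  product  cost  cost_plus_2
0   Cable   201          203
1   Panel    85           87

290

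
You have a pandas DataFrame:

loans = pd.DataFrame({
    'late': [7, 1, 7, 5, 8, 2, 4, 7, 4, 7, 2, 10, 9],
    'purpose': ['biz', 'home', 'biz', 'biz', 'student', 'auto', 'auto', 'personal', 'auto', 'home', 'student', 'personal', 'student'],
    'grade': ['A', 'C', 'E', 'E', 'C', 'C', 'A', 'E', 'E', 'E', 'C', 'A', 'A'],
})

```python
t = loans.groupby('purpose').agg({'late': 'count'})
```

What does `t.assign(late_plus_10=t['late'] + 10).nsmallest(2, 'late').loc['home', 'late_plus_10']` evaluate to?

12

group by purpose, count of late:
          late
purpose       
auto         3
biz          3
home         2
personal     2
student      3
add column late_plus_10 = t['late'] + 10:
          late  late_plus_10
purpose                     
auto         3            13
biz          3            13
home         2            12
personal     2            12
student      3            13
take 2 rows with smallest late:
          late  late_plus_10
purpose                     
home         2            12
personal     2            12
The value at row 'home', column 'late_plus_10' is 12.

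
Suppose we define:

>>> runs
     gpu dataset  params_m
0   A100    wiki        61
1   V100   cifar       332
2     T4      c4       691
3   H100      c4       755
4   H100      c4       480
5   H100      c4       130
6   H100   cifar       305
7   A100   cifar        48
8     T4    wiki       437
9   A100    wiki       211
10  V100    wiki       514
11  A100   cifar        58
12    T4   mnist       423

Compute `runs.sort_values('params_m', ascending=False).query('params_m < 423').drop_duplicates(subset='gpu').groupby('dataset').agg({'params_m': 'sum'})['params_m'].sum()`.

sort by params_m descending:
     gpu dataset  params_m
3   H100      c4       755
2     T4      c4       691
10  V100    wiki       514
4   H100      c4       480
8     T4    wiki       437
12    T4   mnist       423
1   V100   cifar       332
6   H100   cifar       305
9   A100    wiki       211
5   H100      c4       130
0   A100    wiki        61
11  A100   cifar        58
7   A100   cifar        48
filter rows where params_m < 423:
     gpu dataset  params_m
1   V100   cifar       332
6   H100   cifar       305
9   A100    wiki       211
5   H100      c4       130
0   A100    wiki        61
11  A100   cifar        58
7   A100   cifar        48
drop duplicate gpu (keep=first):
    gpu dataset  params_m
1  V100   cifar       332
6  H100   cifar       305
9  A100    wiki       211
group by dataset, sum of params_m:
         params_m
dataset          
cifar         637
wiki          211

848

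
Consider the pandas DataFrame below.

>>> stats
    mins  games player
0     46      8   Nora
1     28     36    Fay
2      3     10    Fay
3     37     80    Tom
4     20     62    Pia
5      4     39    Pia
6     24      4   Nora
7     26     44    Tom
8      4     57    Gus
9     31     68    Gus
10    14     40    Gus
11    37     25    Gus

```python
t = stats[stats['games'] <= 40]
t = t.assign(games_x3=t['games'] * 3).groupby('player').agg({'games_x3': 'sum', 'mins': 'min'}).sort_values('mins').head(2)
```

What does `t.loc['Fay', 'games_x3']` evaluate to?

filter rows where games <= 40:
    mins  games player
0     46      8   Nora
1     28     36    Fay
2      3     10    Fay
5      4     39    Pia
6     24      4   Nora
10    14     40    Gus
11    37     25    Gus
add column games_x3 = t['games'] * 3:
    mins  games player  games_x3
0     46      8   Nora        24
1     28     36    Fay       108
2      3     10    Fay        30
5      4     39    Pia       117
6     24      4   Nora        12
10    14     40    Gus       120
11    37     25    Gus        75
group by player: sum(games_x3), min(mins):
        games_x3  mins
player                
Fay          138     3
Gus          195    14
Nora          36    24
Pia          117     4
sort by mins:
        games_x3  mins
player                
Fay          138     3
Pia          117     4
Gus          195    14
Nora          36    24
take first 2 rows:
        games_x3  mins
player                
Fay          138     3
Pia          117     4
Finally, value at row 'Fay', column 'games_x3' = 138.

138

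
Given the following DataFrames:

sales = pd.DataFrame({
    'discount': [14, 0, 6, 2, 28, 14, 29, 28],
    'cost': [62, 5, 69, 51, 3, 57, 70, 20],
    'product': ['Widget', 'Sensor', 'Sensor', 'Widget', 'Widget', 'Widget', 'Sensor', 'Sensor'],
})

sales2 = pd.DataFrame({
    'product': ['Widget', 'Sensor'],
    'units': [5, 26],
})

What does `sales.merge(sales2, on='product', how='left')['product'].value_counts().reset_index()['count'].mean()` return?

merge on 'product' (how='left') → 8 rows:
   discount  cost product  units
0        14    62  Widget      5
1         0     5  Sensor     26
2         6    69  Sensor     26
3         2    51  Widget      5
4        28     3  Widget      5
5        14    57  Widget      5
6        29    70  Sensor     26
7        28    20  Sensor     26
value_counts of product:
product
Widget    4
Sensor    4
Name: count, dtype: int64
reset_index():
  product  count
0  Widget      4
1  Sensor      4

4.0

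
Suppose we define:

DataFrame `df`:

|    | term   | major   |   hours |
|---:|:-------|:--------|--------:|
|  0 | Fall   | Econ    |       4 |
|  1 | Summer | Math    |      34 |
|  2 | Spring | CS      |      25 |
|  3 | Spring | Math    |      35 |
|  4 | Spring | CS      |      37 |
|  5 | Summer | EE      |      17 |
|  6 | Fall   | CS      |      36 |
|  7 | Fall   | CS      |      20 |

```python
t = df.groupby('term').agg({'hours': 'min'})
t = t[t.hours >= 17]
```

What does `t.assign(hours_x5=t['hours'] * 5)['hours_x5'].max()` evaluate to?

125

group by term, min of hours:
        hours
term         
Fall        4
Spring     25
Summer     17
filter rows where hours >= 17:
        hours
term         
Spring     25
Summer     17
add column hours_x5 = t['hours'] * 5:
        hours  hours_x5
term                   
Spring     25       125
Summer     17        85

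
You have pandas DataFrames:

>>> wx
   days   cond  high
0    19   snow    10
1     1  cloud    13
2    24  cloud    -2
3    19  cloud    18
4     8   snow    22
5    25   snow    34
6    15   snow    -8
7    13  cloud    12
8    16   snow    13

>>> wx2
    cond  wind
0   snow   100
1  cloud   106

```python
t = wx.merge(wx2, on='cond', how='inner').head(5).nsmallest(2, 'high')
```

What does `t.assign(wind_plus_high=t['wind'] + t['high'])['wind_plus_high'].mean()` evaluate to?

merge on 'cond' (how='inner') → 9 rows:
   days   cond  high  wind
0    19   snow    10   100
1     1  cloud    13   106
2    24  cloud    -2   106
3    19  cloud    18   106
4     8   snow    22   100
5    25   snow    34   100
6    15   snow    -8   100
7    13  cloud    12   106
8    16   snow    13   100
take first 5 rows:
   days   cond  high  wind
0    19   snow    10   100
1     1  cloud    13   106
2    24  cloud    -2   106
3    19  cloud    18   106
4     8   snow    22   100
take 2 rows with smallest high:
   days   cond  high  wind
2    24  cloud    -2   106
0    19   snow    10   100
add column wind_plus_high = t['wind'] + t['high']:
   days   cond  high  wind  wind_plus_high
2    24  cloud    -2   106             104
0    19   snow    10   100             110
Taking the mean of column 'wind_plus_high' gives 107.0.

107.0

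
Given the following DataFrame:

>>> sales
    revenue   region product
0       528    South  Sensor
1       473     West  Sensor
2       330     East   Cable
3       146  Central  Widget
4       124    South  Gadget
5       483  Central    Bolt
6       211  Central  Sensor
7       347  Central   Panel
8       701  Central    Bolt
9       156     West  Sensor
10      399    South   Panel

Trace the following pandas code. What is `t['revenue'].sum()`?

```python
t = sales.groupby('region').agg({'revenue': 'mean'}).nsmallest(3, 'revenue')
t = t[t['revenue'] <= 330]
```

644.5

group by region, mean of revenue:
            revenue
region             
Central  377.600000
East     330.000000
South    350.333333
West     314.500000
take 3 rows with smallest revenue:
           revenue
region            
West    314.500000
East    330.000000
South   350.333333
filter rows where revenue <= 330:
        revenue
region         
West      314.5
East      330.0
Finally, sum of column 'revenue' = 644.5.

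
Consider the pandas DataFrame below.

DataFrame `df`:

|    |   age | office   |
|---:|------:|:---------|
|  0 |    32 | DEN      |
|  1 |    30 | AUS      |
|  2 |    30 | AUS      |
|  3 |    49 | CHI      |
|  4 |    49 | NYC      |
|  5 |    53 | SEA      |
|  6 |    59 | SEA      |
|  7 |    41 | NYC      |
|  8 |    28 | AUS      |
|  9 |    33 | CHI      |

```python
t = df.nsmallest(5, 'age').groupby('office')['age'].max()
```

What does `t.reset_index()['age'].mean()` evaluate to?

31.6666666667

take 5 rows with smallest age:
   age office
8   28    AUS
1   30    AUS
2   30    AUS
0   32    DEN
9   33    CHI
group by office, max of age:
office
AUS    30
CHI    33
DEN    32
Name: age, dtype: int64
reset_index():
  office  age
0    AUS   30
1    CHI   33
2    DEN   32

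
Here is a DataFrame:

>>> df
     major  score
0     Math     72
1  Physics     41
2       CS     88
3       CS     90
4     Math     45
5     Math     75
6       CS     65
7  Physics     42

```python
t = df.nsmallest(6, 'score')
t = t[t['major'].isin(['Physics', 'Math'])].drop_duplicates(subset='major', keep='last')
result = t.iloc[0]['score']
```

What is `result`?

take 6 rows with smallest score:
     major  score
1  Physics     41
7  Physics     42
4     Math     45
6       CS     65
0     Math     72
5     Math     75
filter rows where major in ['Physics', 'Math']:
     major  score
1  Physics     41
7  Physics     42
4     Math     45
0     Math     72
5     Math     75
drop duplicate major (keep=last):
     major  score
7  Physics     42
5     Math     75

42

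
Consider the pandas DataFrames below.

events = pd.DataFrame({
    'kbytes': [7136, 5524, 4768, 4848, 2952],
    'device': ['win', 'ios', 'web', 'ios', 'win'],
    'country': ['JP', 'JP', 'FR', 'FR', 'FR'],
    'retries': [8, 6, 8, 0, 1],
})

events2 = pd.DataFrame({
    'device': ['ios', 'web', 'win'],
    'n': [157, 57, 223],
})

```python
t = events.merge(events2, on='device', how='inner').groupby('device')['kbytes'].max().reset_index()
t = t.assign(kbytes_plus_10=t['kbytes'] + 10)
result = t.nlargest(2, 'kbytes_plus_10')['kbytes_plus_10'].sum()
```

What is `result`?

merge on 'device' (how='inner') → 5 rows:
   kbytes device country  retries    n
0    7136    win      JP        8  223
1    5524    ios      JP        6  157
2    4768    web      FR        8   57
3    4848    ios      FR        0  157
4    2952    win      FR        1  223
group by device, max of kbytes:
device
ios    5524
web    4768
win    7136
Name: kbytes, dtype: int64
reset_index():
  device  kbytes
0    ios    5524
1    web    4768
2    win    7136
add column kbytes_plus_10 = t['kbytes'] + 10:
  device  kbytes  kbytes_plus_10
0    ios    5524            5534
1    web    4768            4778
2    win    7136            7146
take 2 rows with largest kbytes_plus_10:
  device  kbytes  kbytes_plus_10
2    win    7136            7146
0    ios    5524            5534
Taking the sum of column 'kbytes_plus_10' gives 12680.

12680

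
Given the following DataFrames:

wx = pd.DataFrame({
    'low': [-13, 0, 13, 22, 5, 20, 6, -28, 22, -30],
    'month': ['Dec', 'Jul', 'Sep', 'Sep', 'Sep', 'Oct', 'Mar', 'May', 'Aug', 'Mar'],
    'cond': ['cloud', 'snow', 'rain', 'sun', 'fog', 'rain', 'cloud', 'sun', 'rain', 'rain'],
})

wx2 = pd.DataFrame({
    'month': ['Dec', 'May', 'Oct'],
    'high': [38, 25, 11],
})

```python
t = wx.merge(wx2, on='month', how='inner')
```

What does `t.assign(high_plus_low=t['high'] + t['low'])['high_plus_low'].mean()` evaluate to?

17.6666666667

merge on 'month' (how='inner') → 3 rows:
   low month   cond  high
0  -13   Dec  cloud    38
1   20   Oct   rain    11
2  -28   May    sun    25
add column high_plus_low = t['high'] + t['low']:
   low month   cond  high  high_plus_low
0  -13   Dec  cloud    38             25
1   20   Oct   rain    11             31
2  -28   May    sun    25             -3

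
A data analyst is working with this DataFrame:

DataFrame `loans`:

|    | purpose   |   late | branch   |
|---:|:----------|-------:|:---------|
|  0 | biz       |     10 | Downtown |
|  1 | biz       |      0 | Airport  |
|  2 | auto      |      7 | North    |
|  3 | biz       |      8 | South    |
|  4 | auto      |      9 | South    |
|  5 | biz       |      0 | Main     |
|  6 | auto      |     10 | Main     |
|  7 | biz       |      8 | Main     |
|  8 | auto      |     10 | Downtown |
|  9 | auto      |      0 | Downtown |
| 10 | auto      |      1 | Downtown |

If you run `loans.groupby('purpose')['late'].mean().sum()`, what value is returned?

11.3666666667

group by purpose, mean of late:
purpose
auto    6.166667
biz     5.200000
Name: late, dtype: float64
Hence 11.3666666667.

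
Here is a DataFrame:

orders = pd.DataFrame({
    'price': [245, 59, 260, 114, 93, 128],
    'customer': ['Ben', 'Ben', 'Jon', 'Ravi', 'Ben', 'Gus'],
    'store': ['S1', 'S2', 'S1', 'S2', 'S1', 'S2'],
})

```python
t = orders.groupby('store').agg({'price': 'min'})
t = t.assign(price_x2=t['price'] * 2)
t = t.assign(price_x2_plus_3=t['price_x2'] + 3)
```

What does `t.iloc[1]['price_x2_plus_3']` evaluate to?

group by store, min of price:
       price
store       
S1        93
S2        59
add column price_x2 = t['price'] * 2:
       price  price_x2
store                 
S1        93       186
S2        59       118
add column price_x2_plus_3 = t['price_x2'] + 3:
       price  price_x2  price_x2_plus_3
store                                  
S1        93       186              189
S2        59       118              121

121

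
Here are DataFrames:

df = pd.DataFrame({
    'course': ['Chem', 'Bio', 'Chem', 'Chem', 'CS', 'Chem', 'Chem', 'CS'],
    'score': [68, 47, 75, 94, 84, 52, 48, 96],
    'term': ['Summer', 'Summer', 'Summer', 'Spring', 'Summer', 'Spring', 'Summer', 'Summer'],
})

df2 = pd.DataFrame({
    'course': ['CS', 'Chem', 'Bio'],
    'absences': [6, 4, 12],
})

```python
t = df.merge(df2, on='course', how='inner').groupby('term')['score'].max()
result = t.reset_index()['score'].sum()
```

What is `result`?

merge on 'course' (how='inner') → 8 rows:
  course  score    term  absences
0   Chem     68  Summer         4
1    Bio     47  Summer        12
2   Chem     75  Summer         4
3   Chem     94  Spring         4
4     CS     84  Summer         6
5   Chem     52  Spring         4
6   Chem     48  Summer         4
7     CS     96  Summer         6
group by term, max of score:
term
Spring    94
Summer    96
Name: score, dtype: int64
reset_index():
     term  score
0  Spring     94
1  Summer     96

190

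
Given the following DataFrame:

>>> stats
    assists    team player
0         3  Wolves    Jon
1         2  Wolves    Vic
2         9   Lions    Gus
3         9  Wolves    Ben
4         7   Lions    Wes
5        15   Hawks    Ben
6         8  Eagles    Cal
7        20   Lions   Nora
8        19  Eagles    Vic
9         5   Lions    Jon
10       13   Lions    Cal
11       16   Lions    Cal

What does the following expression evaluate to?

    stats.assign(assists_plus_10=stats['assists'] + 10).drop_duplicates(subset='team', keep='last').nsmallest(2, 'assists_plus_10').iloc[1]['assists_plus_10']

25

add column assists_plus_10 = stats['assists'] + 10:
    assists    team player  assists_plus_10
0         3  Wolves    Jon               13
1         2  Wolves    Vic               12
2         9   Lions    Gus               19
3         9  Wolves    Ben               19
4         7   Lions    Wes               17
5        15   Hawks    Ben               25
6         8  Eagles    Cal               18
7        20   Lions   Nora               30
8        19  Eagles    Vic               29
9         5   Lions    Jon               15
10       13   Lions    Cal               23
11       16   Lions    Cal               26
drop duplicate team (keep=last):
    assists    team player  assists_plus_10
3         9  Wolves    Ben               19
5        15   Hawks    Ben               25
8        19  Eagles    Vic               29
11       16   Lions    Cal               26
take 2 rows with smallest assists_plus_10:
   assists    team player  assists_plus_10
3        9  Wolves    Ben               19
5       15   Hawks    Ben               25
So iloc[1]['assists_plus_10'] = 25.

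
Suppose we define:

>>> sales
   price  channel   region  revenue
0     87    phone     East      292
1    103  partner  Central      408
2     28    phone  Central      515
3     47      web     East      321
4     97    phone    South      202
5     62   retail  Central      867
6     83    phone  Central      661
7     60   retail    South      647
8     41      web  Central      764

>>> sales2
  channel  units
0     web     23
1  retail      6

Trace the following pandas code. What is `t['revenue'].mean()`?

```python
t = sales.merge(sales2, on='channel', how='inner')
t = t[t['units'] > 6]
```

542.5

merge on 'channel' (how='inner') → 4 rows:
   price channel   region  revenue  units
0     47     web     East      321     23
1     62  retail  Central      867      6
2     60  retail    South      647      6
3     41     web  Central      764     23
filter rows where units > 6:
   price channel   region  revenue  units
0     47     web     East      321     23
3     41     web  Central      764     23
Then the mean of column 'revenue': 542.5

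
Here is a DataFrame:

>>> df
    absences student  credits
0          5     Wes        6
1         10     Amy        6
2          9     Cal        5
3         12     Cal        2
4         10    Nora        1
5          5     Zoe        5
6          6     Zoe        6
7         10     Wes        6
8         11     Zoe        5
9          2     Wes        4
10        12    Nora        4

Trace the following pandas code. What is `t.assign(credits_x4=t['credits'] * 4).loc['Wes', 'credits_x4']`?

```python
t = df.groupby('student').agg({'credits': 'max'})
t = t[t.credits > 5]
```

24

group by student, max of credits:
         credits
student         
Amy            6
Cal            5
Nora           4
Wes            6
Zoe            6
filter rows where credits > 5:
         credits
student         
Amy            6
Wes            6
Zoe            6
add column credits_x4 = t['credits'] * 4:
         credits  credits_x4
student                     
Amy            6          24
Wes            6          24
Zoe            6          24
Finally, value at row 'Wes', column 'credits_x4' = 24.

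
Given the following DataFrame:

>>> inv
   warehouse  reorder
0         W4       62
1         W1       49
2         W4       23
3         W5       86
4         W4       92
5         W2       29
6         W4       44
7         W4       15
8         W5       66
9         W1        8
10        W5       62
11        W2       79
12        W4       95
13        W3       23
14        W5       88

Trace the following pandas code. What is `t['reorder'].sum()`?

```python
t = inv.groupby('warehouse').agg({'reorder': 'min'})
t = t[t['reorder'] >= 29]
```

91

group by warehouse, min of reorder:
           reorder
warehouse         
W1               8
W2              29
W3              23
W4              15
W5              62
filter rows where reorder >= 29:
           reorder
warehouse         
W2              29
W5              62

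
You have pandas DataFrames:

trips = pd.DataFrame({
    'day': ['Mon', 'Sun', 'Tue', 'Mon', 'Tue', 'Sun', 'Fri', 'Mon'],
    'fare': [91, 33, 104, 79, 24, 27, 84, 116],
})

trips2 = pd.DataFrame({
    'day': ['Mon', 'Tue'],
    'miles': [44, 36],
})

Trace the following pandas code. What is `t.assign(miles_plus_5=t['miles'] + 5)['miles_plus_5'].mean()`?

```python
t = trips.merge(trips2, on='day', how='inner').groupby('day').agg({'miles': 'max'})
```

merge on 'day' (how='inner') → 5 rows:
   day  fare  miles
0  Mon    91     44
1  Tue   104     36
2  Mon    79     44
3  Tue    24     36
4  Mon   116     44
group by day, max of miles:
     miles
day       
Mon     44
Tue     36
add column miles_plus_5 = t['miles'] + 5:
     miles  miles_plus_5
day                     
Mon     44            49
Tue     36            41
Hence 45.0.

45.0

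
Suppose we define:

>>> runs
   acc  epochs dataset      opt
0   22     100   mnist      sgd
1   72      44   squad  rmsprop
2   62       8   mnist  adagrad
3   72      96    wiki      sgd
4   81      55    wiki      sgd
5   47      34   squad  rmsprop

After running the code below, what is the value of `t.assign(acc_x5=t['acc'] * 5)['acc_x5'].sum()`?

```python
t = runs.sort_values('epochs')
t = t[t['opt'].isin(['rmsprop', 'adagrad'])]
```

sort by epochs:
   acc  epochs dataset      opt
2   62       8   mnist  adagrad
5   47      34   squad  rmsprop
1   72      44   squad  rmsprop
4   81      55    wiki      sgd
3   72      96    wiki      sgd
0   22     100   mnist      sgd
filter rows where opt in ['rmsprop', 'adagrad']:
   acc  epochs dataset      opt
2   62       8   mnist  adagrad
5   47      34   squad  rmsprop
1   72      44   squad  rmsprop
add column acc_x5 = t['acc'] * 5:
   acc  epochs dataset      opt  acc_x5
2   62       8   mnist  adagrad     310
5   47      34   squad  rmsprop     235
1   72      44   squad  rmsprop     360
The sum of column 'acc_x5' is 905.

905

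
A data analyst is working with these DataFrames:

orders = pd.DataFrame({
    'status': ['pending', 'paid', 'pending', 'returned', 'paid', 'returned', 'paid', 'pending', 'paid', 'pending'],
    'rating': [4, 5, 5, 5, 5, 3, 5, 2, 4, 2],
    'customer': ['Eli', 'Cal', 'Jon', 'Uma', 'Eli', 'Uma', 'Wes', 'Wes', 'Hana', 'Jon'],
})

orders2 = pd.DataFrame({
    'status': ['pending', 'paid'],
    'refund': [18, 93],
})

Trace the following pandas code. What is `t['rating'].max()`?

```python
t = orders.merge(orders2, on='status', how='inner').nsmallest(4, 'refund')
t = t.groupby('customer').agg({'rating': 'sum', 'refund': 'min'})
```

merge on 'status' (how='inner') → 8 rows:
    status  rating customer  refund
0  pending       4      Eli      18
1     paid       5      Cal      93
2  pending       5      Jon      18
3     paid       5      Eli      93
4     paid       5      Wes      93
5  pending       2      Wes      18
6     paid       4     Hana      93
7  pending       2      Jon      18
take 4 rows with smallest refund:
    status  rating customer  refund
0  pending       4      Eli      18
2  pending       5      Jon      18
5  pending       2      Wes      18
7  pending       2      Jon      18
group by customer: sum(rating), min(refund):
          rating  refund
customer                
Eli            4      18
Jon            7      18
Wes            2      18
Hence 7.

7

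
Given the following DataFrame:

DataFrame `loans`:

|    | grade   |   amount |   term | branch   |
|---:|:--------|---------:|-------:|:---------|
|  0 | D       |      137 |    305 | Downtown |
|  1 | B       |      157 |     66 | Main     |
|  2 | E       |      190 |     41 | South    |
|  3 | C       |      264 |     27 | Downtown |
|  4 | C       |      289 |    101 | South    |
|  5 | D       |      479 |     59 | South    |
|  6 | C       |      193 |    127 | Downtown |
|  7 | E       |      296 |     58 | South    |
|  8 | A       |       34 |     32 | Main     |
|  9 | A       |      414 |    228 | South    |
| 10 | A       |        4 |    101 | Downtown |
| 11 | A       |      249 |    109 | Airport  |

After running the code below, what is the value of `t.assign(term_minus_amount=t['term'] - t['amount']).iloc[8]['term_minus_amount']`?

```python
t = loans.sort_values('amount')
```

-188

sort by amount:
   grade  amount  term    branch
10     A       4   101  Downtown
8      A      34    32      Main
0      D     137   305  Downtown
1      B     157    66      Main
2      E     190    41     South
6      C     193   127  Downtown
11     A     249   109   Airport
3      C     264    27  Downtown
4      C     289   101     South
7      E     296    58     South
9      A     414   228     South
5      D     479    59     South
add column term_minus_amount = t['term'] - t['amount']:
   grade  amount  term    branch  term_minus_amount
10     A       4   101  Downtown                 97
8      A      34    32      Main                 -2
0      D     137   305  Downtown                168
1      B     157    66      Main                -91
2      E     190    41     South               -149
6      C     193   127  Downtown                -66
11     A     249   109   Airport               -140
3      C     264    27  Downtown               -237
4      C     289   101     South               -188
7      E     296    58     South               -238
9      A     414   228     South               -186
5      D     479    59     South               -420
Hence -188.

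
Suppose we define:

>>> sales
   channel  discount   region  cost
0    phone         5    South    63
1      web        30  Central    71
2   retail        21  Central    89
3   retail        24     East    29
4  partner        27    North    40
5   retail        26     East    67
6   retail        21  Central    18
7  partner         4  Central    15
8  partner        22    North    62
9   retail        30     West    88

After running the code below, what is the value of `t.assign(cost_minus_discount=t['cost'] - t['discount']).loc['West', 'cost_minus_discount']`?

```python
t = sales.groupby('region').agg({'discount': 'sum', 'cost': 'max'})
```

58

group by region: sum(discount), max(cost):
         discount  cost
region                 
Central        76    89
East           50    67
North          49    62
South           5    63
West           30    88
add column cost_minus_discount = t['cost'] - t['discount']:
         discount  cost  cost_minus_discount
region                                      
Central        76    89                   13
East           50    67                   17
North          49    62                   13
South           5    63                   58
West           30    88                   58
Then the value at row 'West', column 'cost_minus_discount': 58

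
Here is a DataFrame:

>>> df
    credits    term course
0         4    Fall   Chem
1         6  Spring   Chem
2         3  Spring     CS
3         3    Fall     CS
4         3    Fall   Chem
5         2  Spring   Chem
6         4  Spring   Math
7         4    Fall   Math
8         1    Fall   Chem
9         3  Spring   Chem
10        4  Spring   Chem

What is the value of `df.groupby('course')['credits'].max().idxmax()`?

group by course, max of credits:
course
CS      3
Chem    6
Math    4
Name: credits, dtype: int64
Taking the label with the largest value gives Chem.

Chem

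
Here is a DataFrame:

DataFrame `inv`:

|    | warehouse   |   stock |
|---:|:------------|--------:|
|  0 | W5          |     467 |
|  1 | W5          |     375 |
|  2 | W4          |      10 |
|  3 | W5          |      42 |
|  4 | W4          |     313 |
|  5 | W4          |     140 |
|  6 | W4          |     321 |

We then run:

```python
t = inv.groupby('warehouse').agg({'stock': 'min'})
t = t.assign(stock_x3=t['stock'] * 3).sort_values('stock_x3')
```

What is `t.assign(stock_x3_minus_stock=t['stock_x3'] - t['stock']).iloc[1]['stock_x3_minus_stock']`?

group by warehouse, min of stock:
           stock
warehouse       
W4            10
W5            42
add column stock_x3 = t['stock'] * 3:
           stock  stock_x3
warehouse                 
W4            10        30
W5            42       126
sort by stock_x3:
           stock  stock_x3
warehouse                 
W4            10        30
W5            42       126
add column stock_x3_minus_stock = t['stock_x3'] - t['stock']:
           stock  stock_x3  stock_x3_minus_stock
warehouse                                       
W4            10        30                    20
W5            42       126                    84
Then the value at position 1, column 'stock_x3_minus_stock': 84

84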